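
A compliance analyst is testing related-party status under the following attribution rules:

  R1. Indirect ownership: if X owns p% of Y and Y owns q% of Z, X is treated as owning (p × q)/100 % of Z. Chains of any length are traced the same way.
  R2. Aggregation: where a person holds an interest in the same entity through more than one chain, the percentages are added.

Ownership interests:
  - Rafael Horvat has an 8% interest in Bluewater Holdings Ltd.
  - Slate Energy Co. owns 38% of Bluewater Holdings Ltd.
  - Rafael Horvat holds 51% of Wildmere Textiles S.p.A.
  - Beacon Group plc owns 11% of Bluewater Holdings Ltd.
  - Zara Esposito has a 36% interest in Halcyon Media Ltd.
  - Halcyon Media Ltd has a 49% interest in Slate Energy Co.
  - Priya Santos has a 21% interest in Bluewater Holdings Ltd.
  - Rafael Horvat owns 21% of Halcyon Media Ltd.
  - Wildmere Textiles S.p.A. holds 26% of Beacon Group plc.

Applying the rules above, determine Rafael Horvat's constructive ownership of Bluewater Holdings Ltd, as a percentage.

Chain via Halcyon Media Ltd → Slate Energy Co. (R1): 21% × 49% × 38% = 3.9102% of Bluewater Holdings Ltd.
Chain via Wildmere Textiles S.p.A. → Beacon Group plc (R1): 51% × 26% × 11% = 1.4586% of Bluewater Holdings Ltd.
Direct interest in Bluewater Holdings Ltd: 8%.
Aggregating (R2): 3.9102% + 1.4586% + 8% = 13.3688%.

13.3688%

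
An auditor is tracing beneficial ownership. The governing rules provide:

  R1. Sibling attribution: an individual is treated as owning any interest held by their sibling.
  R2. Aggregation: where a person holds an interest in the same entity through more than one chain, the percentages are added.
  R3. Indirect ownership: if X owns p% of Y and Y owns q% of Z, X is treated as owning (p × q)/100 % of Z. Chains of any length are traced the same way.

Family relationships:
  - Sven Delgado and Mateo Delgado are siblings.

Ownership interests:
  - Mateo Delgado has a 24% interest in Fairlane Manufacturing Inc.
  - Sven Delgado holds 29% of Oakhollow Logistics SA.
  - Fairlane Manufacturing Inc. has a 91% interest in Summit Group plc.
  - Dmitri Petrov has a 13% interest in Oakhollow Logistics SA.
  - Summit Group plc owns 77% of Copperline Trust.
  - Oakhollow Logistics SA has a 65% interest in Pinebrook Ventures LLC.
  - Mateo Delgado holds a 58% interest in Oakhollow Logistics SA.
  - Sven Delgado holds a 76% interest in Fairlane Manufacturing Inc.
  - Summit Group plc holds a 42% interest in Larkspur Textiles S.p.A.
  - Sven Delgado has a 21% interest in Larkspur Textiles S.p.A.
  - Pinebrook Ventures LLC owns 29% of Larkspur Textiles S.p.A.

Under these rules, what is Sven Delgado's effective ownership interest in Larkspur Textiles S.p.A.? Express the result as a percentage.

75.6195%

By sibling attribution (R1), Sven Delgado is treated as also owning Mateo Delgado's interest in Fairlane Manufacturing Inc, giving 76% + 24% = 100%.
By sibling attribution (R1), Sven Delgado is treated as also owning Mateo Delgado's interest in Oakhollow Logistics SA, giving 29% + 58% = 87%.
Chain via Fairlane Manufacturing Inc. → Summit Group plc (R3): 100% × 91% × 42% = 38.22% of Larkspur Textiles S.p.A.
Chain via Oakhollow Logistics SA → Pinebrook Ventures LLC (R3): 87% × 65% × 29% = 16.3995% of Larkspur Textiles S.p.A.
Direct interest in Larkspur Textiles S.p.A: 21%.
Aggregating (R2): 38.22% + 16.3995% + 21% = 75.6195%.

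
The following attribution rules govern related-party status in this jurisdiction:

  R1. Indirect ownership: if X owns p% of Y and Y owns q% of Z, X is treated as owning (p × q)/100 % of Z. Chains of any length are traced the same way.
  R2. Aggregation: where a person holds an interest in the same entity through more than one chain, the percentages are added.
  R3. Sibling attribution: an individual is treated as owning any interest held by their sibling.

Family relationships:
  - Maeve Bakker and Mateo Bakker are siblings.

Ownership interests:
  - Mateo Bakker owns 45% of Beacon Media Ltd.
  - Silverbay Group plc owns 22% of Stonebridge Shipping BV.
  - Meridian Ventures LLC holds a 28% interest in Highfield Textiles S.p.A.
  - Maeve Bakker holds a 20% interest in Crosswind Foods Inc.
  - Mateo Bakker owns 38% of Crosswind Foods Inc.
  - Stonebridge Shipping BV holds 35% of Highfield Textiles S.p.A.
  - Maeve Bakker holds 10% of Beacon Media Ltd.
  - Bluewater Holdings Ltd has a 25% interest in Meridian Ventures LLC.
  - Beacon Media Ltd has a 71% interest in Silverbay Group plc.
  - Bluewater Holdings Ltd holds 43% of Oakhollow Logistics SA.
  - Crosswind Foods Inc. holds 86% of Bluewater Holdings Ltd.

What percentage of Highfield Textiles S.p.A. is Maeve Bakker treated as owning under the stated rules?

By sibling attribution (R3), Maeve Bakker is treated as also owning Mateo Bakker's interest in Beacon Media Ltd, giving 10% + 45% = 55%.
By sibling attribution (R3), Maeve Bakker is treated as also owning Mateo Bakker's interest in Crosswind Foods Inc, giving 20% + 38% = 58%.
Chain via Beacon Media Ltd → Silverbay Group plc → Stonebridge Shipping BV (R1): 55% × 71% × 22% × 35% = 3.00685% of Highfield Textiles S.p.A.
Chain via Crosswind Foods Inc. → Bluewater Holdings Ltd → Meridian Ventures LLC (R1): 58% × 86% × 25% × 28% = 3.4916% of Highfield Textiles S.p.A.
Aggregating (R2): 3.00685% + 3.4916% = 6.49845%.

6.49845%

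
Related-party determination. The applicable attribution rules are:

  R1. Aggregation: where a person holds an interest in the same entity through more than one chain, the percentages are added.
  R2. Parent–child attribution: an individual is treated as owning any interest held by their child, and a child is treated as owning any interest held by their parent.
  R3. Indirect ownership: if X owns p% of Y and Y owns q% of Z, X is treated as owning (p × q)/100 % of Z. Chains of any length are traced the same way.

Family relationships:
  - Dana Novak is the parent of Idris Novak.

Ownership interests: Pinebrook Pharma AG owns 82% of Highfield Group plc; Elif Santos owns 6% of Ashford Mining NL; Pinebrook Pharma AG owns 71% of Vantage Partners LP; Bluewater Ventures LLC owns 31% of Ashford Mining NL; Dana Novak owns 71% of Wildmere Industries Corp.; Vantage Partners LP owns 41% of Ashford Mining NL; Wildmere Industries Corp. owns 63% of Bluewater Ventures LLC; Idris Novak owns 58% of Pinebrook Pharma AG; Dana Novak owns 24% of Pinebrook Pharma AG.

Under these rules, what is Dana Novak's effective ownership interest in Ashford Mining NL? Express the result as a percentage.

37.7365%

By parent–child attribution (R2), Dana Novak is treated as also owning Idris Novak's interest in Pinebrook Pharma AG, giving 24% + 58% = 82%.
Chain via Pinebrook Pharma AG → Vantage Partners LP (R3): 82% × 71% × 41% = 23.8702% of Ashford Mining NL.
Chain via Wildmere Industries Corp. → Bluewater Ventures LLC (R3): 71% × 63% × 31% = 13.8663% of Ashford Mining NL.
Aggregating (R1): 23.8702% + 13.8663% = 37.7365%.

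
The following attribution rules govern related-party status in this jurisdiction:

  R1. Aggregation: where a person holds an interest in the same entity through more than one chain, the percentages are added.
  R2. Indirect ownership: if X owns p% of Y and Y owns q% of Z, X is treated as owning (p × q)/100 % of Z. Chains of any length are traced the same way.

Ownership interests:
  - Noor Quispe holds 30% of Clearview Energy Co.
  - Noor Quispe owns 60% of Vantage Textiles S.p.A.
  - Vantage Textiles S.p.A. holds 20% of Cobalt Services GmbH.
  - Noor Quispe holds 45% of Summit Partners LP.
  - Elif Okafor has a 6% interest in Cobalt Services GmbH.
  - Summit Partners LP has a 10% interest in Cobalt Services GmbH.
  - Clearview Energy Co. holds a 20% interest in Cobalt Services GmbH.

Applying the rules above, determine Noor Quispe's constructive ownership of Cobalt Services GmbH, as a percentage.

22.5%

Chain via Clearview Energy Co. (R2): 30% × 20% = 6% of Cobalt Services GmbH.
Chain via Vantage Textiles S.p.A. (R2): 60% × 20% = 12% of Cobalt Services GmbH.
Chain via Summit Partners LP (R2): 45% × 10% = 4.5% of Cobalt Services GmbH.
Aggregating (R1): 6% + 12% + 4.5% = 22.5%.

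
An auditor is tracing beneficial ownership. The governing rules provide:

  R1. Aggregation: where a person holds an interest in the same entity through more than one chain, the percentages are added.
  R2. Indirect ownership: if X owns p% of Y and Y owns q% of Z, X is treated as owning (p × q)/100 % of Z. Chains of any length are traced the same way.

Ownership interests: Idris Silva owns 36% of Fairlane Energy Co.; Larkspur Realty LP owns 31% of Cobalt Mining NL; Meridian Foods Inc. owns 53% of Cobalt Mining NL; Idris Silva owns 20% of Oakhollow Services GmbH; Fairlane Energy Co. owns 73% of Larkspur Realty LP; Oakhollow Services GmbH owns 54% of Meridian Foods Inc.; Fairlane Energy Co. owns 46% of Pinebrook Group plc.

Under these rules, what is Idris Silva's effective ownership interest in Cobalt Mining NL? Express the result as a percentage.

13.8708%

Chain via Oakhollow Services GmbH → Meridian Foods Inc. (R2): 20% × 54% × 53% = 5.724% of Cobalt Mining NL.
Chain via Fairlane Energy Co. → Larkspur Realty LP (R2): 36% × 73% × 31% = 8.1468% of Cobalt Mining NL.
Aggregating (R1): 5.724% + 8.1468% = 13.8708%.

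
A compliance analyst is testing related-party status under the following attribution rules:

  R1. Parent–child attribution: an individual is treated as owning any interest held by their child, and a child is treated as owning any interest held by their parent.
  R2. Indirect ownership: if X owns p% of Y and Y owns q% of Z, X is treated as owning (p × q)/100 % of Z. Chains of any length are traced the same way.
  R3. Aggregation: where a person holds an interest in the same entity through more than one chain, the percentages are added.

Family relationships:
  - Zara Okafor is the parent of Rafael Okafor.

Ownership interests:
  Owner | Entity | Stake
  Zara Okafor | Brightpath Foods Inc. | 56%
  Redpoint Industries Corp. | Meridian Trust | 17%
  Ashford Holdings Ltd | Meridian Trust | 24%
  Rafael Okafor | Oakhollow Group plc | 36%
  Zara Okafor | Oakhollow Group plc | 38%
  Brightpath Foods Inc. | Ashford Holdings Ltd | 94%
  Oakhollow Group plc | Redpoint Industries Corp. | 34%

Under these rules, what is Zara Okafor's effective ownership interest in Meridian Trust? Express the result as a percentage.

16.9108%

By parent–child attribution (R1), Zara Okafor is treated as also owning Rafael Okafor's interest in Oakhollow Group plc, giving 38% + 36% = 74%.
Chain via Brightpath Foods Inc. → Ashford Holdings Ltd (R2): 56% × 94% × 24% = 12.6336% of Meridian Trust.
Chain via Oakhollow Group plc → Redpoint Industries Corp. (R2): 74% × 34% × 17% = 4.2772% of Meridian Trust.
Aggregating (R3): 12.6336% + 4.2772% = 16.9108%.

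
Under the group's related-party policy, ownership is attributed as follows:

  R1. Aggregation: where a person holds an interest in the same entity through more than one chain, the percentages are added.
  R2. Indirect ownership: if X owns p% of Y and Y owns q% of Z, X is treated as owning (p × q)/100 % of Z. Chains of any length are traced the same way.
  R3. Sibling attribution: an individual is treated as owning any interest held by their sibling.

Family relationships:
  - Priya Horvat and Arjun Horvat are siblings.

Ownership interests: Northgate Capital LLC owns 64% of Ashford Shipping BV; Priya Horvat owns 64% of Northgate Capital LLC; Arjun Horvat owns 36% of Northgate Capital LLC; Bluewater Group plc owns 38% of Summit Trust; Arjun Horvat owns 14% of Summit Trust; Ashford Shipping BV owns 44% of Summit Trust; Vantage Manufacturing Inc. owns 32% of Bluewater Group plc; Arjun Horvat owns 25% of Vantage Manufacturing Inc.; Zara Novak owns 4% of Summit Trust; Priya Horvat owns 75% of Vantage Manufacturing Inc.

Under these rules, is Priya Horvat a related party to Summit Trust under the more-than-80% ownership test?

No

By sibling attribution (R3), Priya Horvat is treated as also owning Arjun Horvat's interest in Northgate Capital LLC, giving 64% + 36% = 100%.
By sibling attribution (R3), Priya Horvat is treated as also owning Arjun Horvat's interest in Vantage Manufacturing Inc, giving 75% + 25% = 100%.
By sibling attribution (R3), Priya Horvat is treated as owning Arjun Horvat's 14% interest in Summit Trust.
Chain via Northgate Capital LLC → Ashford Shipping BV (R2): 100% × 64% × 44% = 28.16% of Summit Trust.
Chain via Vantage Manufacturing Inc. → Bluewater Group plc (R2): 100% × 32% × 38% = 12.16% of Summit Trust.
Direct interest in Summit Trust: 14%.
Aggregating (R1): 28.16% + 12.16% + 14% = 54.32%.
54.32% does not exceed the 80% threshold, so Priya is not a related party to Summit Trust.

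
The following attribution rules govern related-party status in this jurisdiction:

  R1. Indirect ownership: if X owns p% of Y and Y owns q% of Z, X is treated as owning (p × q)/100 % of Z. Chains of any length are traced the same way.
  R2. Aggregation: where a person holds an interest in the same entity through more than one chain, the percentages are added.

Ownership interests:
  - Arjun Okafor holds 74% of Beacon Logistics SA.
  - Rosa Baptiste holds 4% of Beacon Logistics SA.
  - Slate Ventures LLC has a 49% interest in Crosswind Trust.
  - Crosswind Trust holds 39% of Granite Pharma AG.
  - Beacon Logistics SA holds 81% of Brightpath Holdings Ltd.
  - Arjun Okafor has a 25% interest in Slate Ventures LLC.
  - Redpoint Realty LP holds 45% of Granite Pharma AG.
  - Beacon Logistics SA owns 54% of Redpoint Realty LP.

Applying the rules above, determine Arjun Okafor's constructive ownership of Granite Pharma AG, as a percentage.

22.7595%

Chain via Beacon Logistics SA → Redpoint Realty LP (R1): 74% × 54% × 45% = 17.982% of Granite Pharma AG.
Chain via Slate Ventures LLC → Crosswind Trust (R1): 25% × 49% × 39% = 4.7775% of Granite Pharma AG.
Aggregating (R2): 17.982% + 4.7775% = 22.7595%.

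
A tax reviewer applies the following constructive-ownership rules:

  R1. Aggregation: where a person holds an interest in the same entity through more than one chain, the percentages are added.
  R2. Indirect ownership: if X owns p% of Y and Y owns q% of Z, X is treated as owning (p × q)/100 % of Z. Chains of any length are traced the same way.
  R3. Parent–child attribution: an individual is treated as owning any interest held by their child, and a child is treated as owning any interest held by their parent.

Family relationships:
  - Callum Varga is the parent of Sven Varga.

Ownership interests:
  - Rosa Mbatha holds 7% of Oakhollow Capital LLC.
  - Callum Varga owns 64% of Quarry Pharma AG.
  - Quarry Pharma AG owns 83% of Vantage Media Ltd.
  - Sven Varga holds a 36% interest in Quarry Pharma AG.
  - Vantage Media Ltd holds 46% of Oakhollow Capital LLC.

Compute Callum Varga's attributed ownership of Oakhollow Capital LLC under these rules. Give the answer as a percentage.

38.18%

By parent–child attribution (R3), Callum Varga is treated as also owning Sven Varga's interest in Quarry Pharma AG, giving 64% + 36% = 100%.
Chain via Quarry Pharma AG → Vantage Media Ltd (R2): 100% × 83% × 46% = 38.18% of Oakhollow Capital LLC.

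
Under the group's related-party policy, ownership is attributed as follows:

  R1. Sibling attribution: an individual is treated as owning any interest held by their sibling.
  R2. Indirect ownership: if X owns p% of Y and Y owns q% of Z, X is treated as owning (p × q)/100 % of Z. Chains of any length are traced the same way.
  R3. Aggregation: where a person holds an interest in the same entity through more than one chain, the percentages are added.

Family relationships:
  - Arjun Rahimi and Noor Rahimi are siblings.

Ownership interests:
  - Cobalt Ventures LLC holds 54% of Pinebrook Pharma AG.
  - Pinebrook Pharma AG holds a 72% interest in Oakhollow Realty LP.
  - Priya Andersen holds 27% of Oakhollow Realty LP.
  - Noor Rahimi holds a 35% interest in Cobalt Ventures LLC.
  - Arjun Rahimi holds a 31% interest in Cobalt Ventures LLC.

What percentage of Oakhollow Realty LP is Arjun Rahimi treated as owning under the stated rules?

By sibling attribution (R1), Arjun Rahimi is treated as also owning Noor Rahimi's interest in Cobalt Ventures LLC, giving 31% + 35% = 66%.
Chain via Cobalt Ventures LLC → Pinebrook Pharma AG (R2): 66% × 54% × 72% = 25.6608% of Oakhollow Realty LP.

25.6608%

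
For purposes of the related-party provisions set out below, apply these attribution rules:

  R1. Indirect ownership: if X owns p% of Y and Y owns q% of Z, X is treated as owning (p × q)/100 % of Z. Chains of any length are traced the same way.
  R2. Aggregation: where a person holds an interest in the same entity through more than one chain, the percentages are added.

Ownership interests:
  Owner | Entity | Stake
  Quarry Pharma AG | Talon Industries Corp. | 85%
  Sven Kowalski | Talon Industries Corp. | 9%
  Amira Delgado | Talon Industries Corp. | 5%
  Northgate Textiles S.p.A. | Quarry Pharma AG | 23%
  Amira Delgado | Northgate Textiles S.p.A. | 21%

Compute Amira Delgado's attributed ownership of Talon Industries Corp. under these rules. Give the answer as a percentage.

Chain via Northgate Textiles S.p.A. → Quarry Pharma AG (R1): 21% × 23% × 85% = 4.1055% of Talon Industries Corp.
Direct interest in Talon Industries Corp: 5%.
Aggregating (R2): 4.1055% + 5% = 9.1055%.

9.1055%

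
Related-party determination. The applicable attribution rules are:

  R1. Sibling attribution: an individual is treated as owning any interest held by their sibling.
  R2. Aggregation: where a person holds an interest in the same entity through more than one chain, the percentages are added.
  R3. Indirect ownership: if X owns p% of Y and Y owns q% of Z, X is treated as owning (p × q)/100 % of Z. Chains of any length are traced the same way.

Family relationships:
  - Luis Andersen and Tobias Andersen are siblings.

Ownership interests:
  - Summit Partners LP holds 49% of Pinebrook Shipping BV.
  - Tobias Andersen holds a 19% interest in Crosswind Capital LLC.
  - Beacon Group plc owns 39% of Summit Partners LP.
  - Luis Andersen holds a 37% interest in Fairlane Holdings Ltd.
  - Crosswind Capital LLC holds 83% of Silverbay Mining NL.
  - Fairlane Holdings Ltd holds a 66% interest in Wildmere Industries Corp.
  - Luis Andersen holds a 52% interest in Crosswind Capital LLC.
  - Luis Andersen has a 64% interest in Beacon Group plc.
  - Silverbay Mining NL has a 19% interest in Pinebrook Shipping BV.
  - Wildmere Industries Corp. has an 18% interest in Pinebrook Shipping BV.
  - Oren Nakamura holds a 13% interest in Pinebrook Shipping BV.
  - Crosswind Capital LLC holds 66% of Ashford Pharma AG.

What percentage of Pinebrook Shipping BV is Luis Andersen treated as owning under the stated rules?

By sibling attribution (R1), Luis Andersen is treated as also owning Tobias Andersen's interest in Crosswind Capital LLC, giving 52% + 19% = 71%.
Chain via Beacon Group plc → Summit Partners LP (R3): 64% × 39% × 49% = 12.2304% of Pinebrook Shipping BV.
Chain via Crosswind Capital LLC → Silverbay Mining NL (R3): 71% × 83% × 19% = 11.1967% of Pinebrook Shipping BV.
Chain via Fairlane Holdings Ltd → Wildmere Industries Corp. (R3): 37% × 66% × 18% = 4.3956% of Pinebrook Shipping BV.
Aggregating (R2): 12.2304% + 11.1967% + 4.3956% = 27.8227%.

27.8227%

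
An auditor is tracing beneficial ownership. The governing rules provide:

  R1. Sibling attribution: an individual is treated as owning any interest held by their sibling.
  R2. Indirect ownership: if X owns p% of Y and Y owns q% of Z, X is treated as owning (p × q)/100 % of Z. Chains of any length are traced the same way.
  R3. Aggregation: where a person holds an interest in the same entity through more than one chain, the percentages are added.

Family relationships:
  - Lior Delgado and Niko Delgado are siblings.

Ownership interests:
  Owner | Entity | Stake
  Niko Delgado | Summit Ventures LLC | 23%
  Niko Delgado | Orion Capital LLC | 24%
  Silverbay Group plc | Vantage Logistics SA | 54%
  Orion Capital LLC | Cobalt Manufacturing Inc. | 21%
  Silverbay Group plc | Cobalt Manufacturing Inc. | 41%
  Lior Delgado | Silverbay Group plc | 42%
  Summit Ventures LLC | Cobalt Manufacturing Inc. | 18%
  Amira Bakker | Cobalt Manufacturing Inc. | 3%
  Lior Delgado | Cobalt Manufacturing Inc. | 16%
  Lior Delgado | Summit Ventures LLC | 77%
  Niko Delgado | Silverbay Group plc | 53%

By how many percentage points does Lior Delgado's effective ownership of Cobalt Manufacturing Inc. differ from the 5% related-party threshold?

72.99

By sibling attribution (R1), Lior Delgado is treated as also owning Niko Delgado's interest in Summit Ventures LLC, giving 77% + 23% = 100%.
By sibling attribution (R1), Lior Delgado is treated as also owning Niko Delgado's interest in Silverbay Group plc, giving 42% + 53% = 95%.
By sibling attribution (R1), Lior Delgado is treated as owning Niko Delgado's 24% interest in Orion Capital LLC.
Chain via Summit Ventures LLC (R2): 100% × 18% = 18% of Cobalt Manufacturing Inc.
Chain via Silverbay Group plc (R2): 95% × 41% = 38.95% of Cobalt Manufacturing Inc.
Direct interest in Cobalt Manufacturing Inc: 16%.
Chain via Orion Capital LLC (R2): 24% × 21% = 5.04% of Cobalt Manufacturing Inc.
Aggregating (R3): 18% + 38.95% + 16% + 5.04% = 77.99%.
77.99% exceeds the 5% threshold by 72.99 percentage points.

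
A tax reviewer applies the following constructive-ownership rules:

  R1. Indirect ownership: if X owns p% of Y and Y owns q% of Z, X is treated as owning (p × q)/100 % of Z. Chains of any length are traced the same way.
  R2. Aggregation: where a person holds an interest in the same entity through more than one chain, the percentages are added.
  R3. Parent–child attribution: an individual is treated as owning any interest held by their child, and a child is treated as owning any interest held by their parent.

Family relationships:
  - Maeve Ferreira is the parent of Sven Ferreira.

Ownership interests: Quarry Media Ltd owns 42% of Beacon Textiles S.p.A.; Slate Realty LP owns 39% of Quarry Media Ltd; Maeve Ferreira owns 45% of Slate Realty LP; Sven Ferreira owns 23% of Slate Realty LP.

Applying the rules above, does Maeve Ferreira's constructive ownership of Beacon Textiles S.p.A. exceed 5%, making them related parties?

By parent–child attribution (R3), Maeve Ferreira is treated as also owning Sven Ferreira's interest in Slate Realty LP, giving 45% + 23% = 68%.
Chain via Slate Realty LP → Quarry Media Ltd (R1): 68% × 39% × 42% = 11.1384% of Beacon Textiles S.p.A.
11.1384% exceeds the 5% threshold, so Maeve is a related party to Beacon Textiles S.p.A.

Yes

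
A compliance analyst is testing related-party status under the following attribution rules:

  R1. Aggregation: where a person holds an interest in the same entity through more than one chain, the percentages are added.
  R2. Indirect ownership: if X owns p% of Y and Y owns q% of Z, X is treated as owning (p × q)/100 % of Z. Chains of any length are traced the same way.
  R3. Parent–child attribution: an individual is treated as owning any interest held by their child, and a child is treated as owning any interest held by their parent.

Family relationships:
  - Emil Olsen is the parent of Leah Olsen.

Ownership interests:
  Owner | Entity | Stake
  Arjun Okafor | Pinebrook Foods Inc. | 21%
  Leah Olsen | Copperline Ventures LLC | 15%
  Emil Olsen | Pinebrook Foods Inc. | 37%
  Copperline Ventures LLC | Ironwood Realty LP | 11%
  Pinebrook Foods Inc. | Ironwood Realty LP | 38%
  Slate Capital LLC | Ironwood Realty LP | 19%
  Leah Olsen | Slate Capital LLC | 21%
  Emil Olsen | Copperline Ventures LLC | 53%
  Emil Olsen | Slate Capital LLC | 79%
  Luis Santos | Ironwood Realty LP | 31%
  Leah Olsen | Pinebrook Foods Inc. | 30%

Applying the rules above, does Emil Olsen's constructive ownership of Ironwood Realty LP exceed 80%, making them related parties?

No

By parent–child attribution (R3), Emil Olsen is treated as also owning Leah Olsen's interest in Slate Capital LLC, giving 79% + 21% = 100%.
By parent–child attribution (R3), Emil Olsen is treated as also owning Leah Olsen's interest in Pinebrook Foods Inc, giving 37% + 30% = 67%.
By parent–child attribution (R3), Emil Olsen is treated as also owning Leah Olsen's interest in Copperline Ventures LLC, giving 53% + 15% = 68%.
Chain via Slate Capital LLC (R2): 100% × 19% = 19% of Ironwood Realty LP.
Chain via Pinebrook Foods Inc. (R2): 67% × 38% = 25.46% of Ironwood Realty LP.
Chain via Copperline Ventures LLC (R2): 68% × 11% = 7.48% of Ironwood Realty LP.
Aggregating (R1): 19% + 25.46% + 7.48% = 51.94%.
51.94% does not exceed the 80% threshold, so Emil is not a related party to Ironwood Realty LP.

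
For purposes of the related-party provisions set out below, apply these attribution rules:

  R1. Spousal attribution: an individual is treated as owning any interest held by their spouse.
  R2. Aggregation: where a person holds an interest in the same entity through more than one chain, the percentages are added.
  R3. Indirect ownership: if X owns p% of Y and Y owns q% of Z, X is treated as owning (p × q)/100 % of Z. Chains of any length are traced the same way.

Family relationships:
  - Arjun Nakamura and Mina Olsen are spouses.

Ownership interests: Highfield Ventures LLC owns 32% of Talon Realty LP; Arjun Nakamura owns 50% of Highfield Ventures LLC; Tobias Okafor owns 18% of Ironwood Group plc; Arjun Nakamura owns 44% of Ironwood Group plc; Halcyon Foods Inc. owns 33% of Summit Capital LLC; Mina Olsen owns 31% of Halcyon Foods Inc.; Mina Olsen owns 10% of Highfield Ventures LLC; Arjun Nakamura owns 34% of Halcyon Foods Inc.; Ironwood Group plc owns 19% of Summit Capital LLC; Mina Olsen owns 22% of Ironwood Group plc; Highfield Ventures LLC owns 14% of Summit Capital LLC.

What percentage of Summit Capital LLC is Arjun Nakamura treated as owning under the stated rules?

By spousal attribution (R1), Arjun Nakamura is treated as also owning Mina Olsen's interest in Highfield Ventures LLC, giving 50% + 10% = 60%.
By spousal attribution (R1), Arjun Nakamura is treated as also owning Mina Olsen's interest in Halcyon Foods Inc, giving 34% + 31% = 65%.
By spousal attribution (R1), Arjun Nakamura is treated as also owning Mina Olsen's interest in Ironwood Group plc, giving 44% + 22% = 66%.
Chain via Highfield Ventures LLC (R3): 60% × 14% = 8.4% of Summit Capital LLC.
Chain via Halcyon Foods Inc. (R3): 65% × 33% = 21.45% of Summit Capital LLC.
Chain via Ironwood Group plc (R3): 66% × 19% = 12.54% of Summit Capital LLC.
Aggregating (R2): 8.4% + 21.45% + 12.54% = 42.39%.

42.39%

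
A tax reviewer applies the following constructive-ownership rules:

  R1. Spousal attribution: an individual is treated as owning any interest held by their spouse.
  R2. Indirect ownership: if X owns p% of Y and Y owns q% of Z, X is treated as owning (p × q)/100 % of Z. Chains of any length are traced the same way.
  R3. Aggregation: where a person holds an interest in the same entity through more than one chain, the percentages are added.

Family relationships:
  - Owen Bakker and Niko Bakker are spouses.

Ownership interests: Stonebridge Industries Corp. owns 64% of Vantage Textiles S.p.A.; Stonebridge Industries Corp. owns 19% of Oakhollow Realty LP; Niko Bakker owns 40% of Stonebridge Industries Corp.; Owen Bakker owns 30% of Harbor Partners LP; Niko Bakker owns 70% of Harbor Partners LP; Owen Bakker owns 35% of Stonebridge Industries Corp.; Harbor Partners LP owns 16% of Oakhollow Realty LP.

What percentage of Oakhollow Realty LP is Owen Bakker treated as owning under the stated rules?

30.25%

By spousal attribution (R1), Owen Bakker is treated as also owning Niko Bakker's interest in Stonebridge Industries Corp, giving 35% + 40% = 75%.
By spousal attribution (R1), Owen Bakker is treated as also owning Niko Bakker's interest in Harbor Partners LP, giving 30% + 70% = 100%.
Chain via Stonebridge Industries Corp. (R2): 75% × 19% = 14.25% of Oakhollow Realty LP.
Chain via Harbor Partners LP (R2): 100% × 16% = 16% of Oakhollow Realty LP.
Aggregating (R3): 14.25% + 16% = 30.25%.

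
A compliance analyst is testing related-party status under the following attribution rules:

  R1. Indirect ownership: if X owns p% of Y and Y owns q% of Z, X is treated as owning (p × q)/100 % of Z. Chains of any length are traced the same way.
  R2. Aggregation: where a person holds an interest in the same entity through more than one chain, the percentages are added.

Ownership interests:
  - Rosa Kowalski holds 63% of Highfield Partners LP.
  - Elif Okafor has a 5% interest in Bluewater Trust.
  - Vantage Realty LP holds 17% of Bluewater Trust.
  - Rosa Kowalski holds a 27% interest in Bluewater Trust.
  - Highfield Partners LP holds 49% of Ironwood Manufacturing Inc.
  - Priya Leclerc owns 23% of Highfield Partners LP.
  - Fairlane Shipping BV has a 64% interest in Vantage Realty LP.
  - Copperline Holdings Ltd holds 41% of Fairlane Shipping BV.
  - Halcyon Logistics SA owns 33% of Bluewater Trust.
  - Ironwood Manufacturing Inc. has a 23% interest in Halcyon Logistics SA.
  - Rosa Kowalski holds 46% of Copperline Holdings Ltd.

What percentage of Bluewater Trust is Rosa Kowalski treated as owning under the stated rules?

Chain via Highfield Partners LP → Ironwood Manufacturing Inc. → Halcyon Logistics SA (R1): 63% × 49% × 23% × 33% = 2.343033% of Bluewater Trust.
Chain via Copperline Holdings Ltd → Fairlane Shipping BV → Vantage Realty LP (R1): 46% × 41% × 64% × 17% = 2.051968% of Bluewater Trust.
Direct interest in Bluewater Trust: 27%.
Aggregating (R2): 2.343033% + 2.051968% + 27% = 31.395001%.

31.395001%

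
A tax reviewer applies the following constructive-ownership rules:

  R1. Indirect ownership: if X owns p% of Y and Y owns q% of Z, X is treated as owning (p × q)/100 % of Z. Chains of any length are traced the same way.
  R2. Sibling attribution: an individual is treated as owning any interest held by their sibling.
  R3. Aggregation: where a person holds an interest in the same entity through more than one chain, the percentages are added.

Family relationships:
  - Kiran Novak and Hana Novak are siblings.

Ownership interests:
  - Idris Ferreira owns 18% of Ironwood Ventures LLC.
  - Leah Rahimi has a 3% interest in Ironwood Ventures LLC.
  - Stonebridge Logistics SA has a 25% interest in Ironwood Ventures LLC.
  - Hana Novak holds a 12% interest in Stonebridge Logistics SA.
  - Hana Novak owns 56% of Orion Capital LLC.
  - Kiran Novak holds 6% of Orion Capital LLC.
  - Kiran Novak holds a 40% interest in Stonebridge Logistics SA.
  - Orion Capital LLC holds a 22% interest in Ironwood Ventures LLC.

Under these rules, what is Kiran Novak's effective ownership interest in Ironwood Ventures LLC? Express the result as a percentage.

By sibling attribution (R2), Kiran Novak is treated as also owning Hana Novak's interest in Stonebridge Logistics SA, giving 40% + 12% = 52%.
By sibling attribution (R2), Kiran Novak is treated as also owning Hana Novak's interest in Orion Capital LLC, giving 6% + 56% = 62%.
Chain via Stonebridge Logistics SA (R1): 52% × 25% = 13% of Ironwood Ventures LLC.
Chain via Orion Capital LLC (R1): 62% × 22% = 13.64% of Ironwood Ventures LLC.
Aggregating (R3): 13% + 13.64% = 26.64%.

26.64%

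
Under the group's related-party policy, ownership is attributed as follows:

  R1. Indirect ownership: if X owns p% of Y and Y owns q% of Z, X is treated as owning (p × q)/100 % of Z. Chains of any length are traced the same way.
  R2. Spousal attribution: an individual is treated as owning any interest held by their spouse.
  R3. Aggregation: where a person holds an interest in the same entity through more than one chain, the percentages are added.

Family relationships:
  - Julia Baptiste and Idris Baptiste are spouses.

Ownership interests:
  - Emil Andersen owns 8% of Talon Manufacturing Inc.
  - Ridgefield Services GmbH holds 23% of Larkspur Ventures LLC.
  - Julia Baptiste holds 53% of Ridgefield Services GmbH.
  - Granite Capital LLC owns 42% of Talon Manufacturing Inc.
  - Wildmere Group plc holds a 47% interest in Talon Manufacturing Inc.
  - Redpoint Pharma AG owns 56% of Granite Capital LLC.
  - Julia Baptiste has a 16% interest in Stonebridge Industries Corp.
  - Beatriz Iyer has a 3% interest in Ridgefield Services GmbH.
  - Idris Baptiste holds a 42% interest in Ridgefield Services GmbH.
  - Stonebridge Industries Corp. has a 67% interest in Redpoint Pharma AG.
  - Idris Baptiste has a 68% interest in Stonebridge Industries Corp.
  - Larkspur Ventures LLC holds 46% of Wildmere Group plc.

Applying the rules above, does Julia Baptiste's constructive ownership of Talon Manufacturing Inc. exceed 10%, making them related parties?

Yes

By spousal attribution (R2), Julia Baptiste is treated as also owning Idris Baptiste's interest in Ridgefield Services GmbH, giving 53% + 42% = 95%.
By spousal attribution (R2), Julia Baptiste is treated as also owning Idris Baptiste's interest in Stonebridge Industries Corp, giving 16% + 68% = 84%.
Chain via Ridgefield Services GmbH → Larkspur Ventures LLC → Wildmere Group plc (R1): 95% × 23% × 46% × 47% = 4.72397% of Talon Manufacturing Inc.
Chain via Stonebridge Industries Corp. → Redpoint Pharma AG → Granite Capital LLC (R1): 84% × 67% × 56% × 42% = 13.237056% of Talon Manufacturing Inc.
Aggregating (R3): 4.72397% + 13.237056% = 17.961026%.
17.961026% exceeds the 10% threshold, so Julia is a related party to Talon Manufacturing Inc.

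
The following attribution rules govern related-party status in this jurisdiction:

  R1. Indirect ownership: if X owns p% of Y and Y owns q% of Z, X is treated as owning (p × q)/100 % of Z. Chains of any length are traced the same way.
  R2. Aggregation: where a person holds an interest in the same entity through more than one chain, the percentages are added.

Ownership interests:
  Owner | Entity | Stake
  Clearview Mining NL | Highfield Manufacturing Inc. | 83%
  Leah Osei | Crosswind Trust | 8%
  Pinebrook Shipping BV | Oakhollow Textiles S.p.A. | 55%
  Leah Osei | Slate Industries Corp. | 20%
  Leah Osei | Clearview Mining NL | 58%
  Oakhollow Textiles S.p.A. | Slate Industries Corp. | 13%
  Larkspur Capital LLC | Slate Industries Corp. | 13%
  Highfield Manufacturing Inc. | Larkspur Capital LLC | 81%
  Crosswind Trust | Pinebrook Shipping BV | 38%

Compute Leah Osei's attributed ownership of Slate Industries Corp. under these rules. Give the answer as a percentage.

Chain via Clearview Mining NL → Highfield Manufacturing Inc. → Larkspur Capital LLC (R1): 58% × 83% × 81% × 13% = 5.069142% of Slate Industries Corp.
Chain via Crosswind Trust → Pinebrook Shipping BV → Oakhollow Textiles S.p.A. (R1): 8% × 38% × 55% × 13% = 0.21736% of Slate Industries Corp.
Direct interest in Slate Industries Corp: 20%.
Aggregating (R2): 5.069142% + 0.21736% + 20% = 25.286502%.

25.286502%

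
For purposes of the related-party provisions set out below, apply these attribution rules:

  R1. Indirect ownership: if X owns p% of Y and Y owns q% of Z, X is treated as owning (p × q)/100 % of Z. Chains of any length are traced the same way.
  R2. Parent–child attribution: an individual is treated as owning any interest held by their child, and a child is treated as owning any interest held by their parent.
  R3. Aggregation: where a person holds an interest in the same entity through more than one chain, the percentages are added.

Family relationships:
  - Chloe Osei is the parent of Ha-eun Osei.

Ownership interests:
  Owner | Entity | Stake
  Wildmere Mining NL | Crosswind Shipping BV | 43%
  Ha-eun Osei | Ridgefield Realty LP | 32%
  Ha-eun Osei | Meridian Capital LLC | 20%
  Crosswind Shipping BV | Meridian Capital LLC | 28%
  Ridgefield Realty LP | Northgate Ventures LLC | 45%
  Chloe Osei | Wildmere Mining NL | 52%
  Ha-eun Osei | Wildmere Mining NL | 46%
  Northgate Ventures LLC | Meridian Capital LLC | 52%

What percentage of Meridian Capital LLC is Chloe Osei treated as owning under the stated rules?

39.2872%

By parent–child attribution (R2), Chloe Osei is treated as also owning Ha-eun Osei's interest in Wildmere Mining NL, giving 52% + 46% = 98%.
By parent–child attribution (R2), Chloe Osei is treated as owning Ha-eun Osei's 32% interest in Ridgefield Realty LP.
By parent–child attribution (R2), Chloe Osei is treated as owning Ha-eun Osei's 20% interest in Meridian Capital LLC.
Chain via Wildmere Mining NL → Crosswind Shipping BV (R1): 98% × 43% × 28% = 11.7992% of Meridian Capital LLC.
Chain via Ridgefield Realty LP → Northgate Ventures LLC (R1): 32% × 45% × 52% = 7.488% of Meridian Capital LLC.
Direct interest in Meridian Capital LLC: 20%.
Aggregating (R3): 11.7992% + 7.488% + 20% = 39.2872%.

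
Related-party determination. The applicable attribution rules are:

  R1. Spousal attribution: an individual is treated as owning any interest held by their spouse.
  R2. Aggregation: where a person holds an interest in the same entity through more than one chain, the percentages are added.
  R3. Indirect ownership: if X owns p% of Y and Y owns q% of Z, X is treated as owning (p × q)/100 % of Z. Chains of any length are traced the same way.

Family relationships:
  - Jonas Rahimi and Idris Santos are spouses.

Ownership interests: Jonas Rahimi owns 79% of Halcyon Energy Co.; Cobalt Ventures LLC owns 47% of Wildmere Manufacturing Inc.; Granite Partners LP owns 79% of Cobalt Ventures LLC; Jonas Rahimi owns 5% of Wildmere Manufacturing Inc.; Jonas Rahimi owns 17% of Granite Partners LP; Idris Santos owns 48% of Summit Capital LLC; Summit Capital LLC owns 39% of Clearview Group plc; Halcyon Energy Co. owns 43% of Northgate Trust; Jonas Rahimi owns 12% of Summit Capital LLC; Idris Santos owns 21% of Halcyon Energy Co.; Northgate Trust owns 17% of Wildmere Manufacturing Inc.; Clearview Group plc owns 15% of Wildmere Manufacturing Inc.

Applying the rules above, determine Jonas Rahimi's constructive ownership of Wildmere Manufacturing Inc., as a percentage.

By spousal attribution (R1), Jonas Rahimi is treated as also owning Idris Santos's interest in Halcyon Energy Co, giving 79% + 21% = 100%.
By spousal attribution (R1), Jonas Rahimi is treated as also owning Idris Santos's interest in Summit Capital LLC, giving 12% + 48% = 60%.
Chain via Halcyon Energy Co. → Northgate Trust (R3): 100% × 43% × 17% = 7.31% of Wildmere Manufacturing Inc.
Chain via Summit Capital LLC → Clearview Group plc (R3): 60% × 39% × 15% = 3.51% of Wildmere Manufacturing Inc.
Chain via Granite Partners LP → Cobalt Ventures LLC (R3): 17% × 79% × 47% = 6.3121% of Wildmere Manufacturing Inc.
Direct interest in Wildmere Manufacturing Inc: 5%.
Aggregating (R2): 7.31% + 3.51% + 6.3121% + 5% = 22.1321%.

22.1321%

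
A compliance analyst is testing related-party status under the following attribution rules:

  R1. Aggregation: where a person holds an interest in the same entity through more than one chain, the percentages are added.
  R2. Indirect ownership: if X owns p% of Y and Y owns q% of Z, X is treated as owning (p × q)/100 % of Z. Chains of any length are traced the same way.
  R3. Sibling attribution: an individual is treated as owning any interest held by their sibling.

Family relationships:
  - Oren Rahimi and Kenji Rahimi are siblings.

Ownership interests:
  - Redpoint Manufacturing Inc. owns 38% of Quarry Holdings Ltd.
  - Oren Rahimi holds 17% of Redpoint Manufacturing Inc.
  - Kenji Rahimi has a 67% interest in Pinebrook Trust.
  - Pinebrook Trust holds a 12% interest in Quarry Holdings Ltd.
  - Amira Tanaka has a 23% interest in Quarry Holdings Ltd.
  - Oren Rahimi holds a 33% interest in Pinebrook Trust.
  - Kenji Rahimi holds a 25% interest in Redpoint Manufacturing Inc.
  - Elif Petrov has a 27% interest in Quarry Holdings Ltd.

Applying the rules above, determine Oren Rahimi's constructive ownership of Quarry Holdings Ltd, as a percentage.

By sibling attribution (R3), Oren Rahimi is treated as also owning Kenji Rahimi's interest in Redpoint Manufacturing Inc, giving 17% + 25% = 42%.
By sibling attribution (R3), Oren Rahimi is treated as also owning Kenji Rahimi's interest in Pinebrook Trust, giving 33% + 67% = 100%.
Chain via Redpoint Manufacturing Inc. (R2): 42% × 38% = 15.96% of Quarry Holdings Ltd.
Chain via Pinebrook Trust (R2): 100% × 12% = 12% of Quarry Holdings Ltd.
Aggregating (R1): 15.96% + 12% = 27.96%.

27.96%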